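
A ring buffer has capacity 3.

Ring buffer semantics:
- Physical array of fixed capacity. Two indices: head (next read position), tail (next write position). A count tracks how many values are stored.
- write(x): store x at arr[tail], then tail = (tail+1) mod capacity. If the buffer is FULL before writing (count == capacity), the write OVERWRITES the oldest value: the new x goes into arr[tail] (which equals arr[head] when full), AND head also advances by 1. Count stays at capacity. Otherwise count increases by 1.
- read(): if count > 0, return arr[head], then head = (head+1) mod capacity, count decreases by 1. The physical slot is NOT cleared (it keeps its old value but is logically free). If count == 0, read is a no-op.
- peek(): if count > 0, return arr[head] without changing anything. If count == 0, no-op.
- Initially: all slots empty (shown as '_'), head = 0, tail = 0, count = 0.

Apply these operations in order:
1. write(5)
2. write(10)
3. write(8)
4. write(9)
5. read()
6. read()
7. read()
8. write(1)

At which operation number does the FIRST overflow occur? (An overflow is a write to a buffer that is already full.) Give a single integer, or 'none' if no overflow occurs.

Answer: 4

Derivation:
After op 1 (write(5)): arr=[5 _ _] head=0 tail=1 count=1
After op 2 (write(10)): arr=[5 10 _] head=0 tail=2 count=2
After op 3 (write(8)): arr=[5 10 8] head=0 tail=0 count=3
After op 4 (write(9)): arr=[9 10 8] head=1 tail=1 count=3
After op 5 (read()): arr=[9 10 8] head=2 tail=1 count=2
After op 6 (read()): arr=[9 10 8] head=0 tail=1 count=1
After op 7 (read()): arr=[9 10 8] head=1 tail=1 count=0
After op 8 (write(1)): arr=[9 1 8] head=1 tail=2 count=1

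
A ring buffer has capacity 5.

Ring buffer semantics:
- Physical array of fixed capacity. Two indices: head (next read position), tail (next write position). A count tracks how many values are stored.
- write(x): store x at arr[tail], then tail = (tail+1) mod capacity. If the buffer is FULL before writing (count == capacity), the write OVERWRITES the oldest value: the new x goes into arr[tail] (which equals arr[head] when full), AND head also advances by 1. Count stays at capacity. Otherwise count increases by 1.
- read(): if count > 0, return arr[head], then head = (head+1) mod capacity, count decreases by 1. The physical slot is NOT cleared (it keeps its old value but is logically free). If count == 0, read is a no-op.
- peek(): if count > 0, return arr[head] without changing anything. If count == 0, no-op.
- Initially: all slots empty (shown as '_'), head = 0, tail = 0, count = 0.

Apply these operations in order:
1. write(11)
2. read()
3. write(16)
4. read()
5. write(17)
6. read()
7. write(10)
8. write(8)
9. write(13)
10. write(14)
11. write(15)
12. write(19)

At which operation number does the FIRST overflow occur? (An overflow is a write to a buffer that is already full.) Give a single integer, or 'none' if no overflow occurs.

After op 1 (write(11)): arr=[11 _ _ _ _] head=0 tail=1 count=1
After op 2 (read()): arr=[11 _ _ _ _] head=1 tail=1 count=0
After op 3 (write(16)): arr=[11 16 _ _ _] head=1 tail=2 count=1
After op 4 (read()): arr=[11 16 _ _ _] head=2 tail=2 count=0
After op 5 (write(17)): arr=[11 16 17 _ _] head=2 tail=3 count=1
After op 6 (read()): arr=[11 16 17 _ _] head=3 tail=3 count=0
After op 7 (write(10)): arr=[11 16 17 10 _] head=3 tail=4 count=1
After op 8 (write(8)): arr=[11 16 17 10 8] head=3 tail=0 count=2
After op 9 (write(13)): arr=[13 16 17 10 8] head=3 tail=1 count=3
After op 10 (write(14)): arr=[13 14 17 10 8] head=3 tail=2 count=4
After op 11 (write(15)): arr=[13 14 15 10 8] head=3 tail=3 count=5
After op 12 (write(19)): arr=[13 14 15 19 8] head=4 tail=4 count=5

Answer: 12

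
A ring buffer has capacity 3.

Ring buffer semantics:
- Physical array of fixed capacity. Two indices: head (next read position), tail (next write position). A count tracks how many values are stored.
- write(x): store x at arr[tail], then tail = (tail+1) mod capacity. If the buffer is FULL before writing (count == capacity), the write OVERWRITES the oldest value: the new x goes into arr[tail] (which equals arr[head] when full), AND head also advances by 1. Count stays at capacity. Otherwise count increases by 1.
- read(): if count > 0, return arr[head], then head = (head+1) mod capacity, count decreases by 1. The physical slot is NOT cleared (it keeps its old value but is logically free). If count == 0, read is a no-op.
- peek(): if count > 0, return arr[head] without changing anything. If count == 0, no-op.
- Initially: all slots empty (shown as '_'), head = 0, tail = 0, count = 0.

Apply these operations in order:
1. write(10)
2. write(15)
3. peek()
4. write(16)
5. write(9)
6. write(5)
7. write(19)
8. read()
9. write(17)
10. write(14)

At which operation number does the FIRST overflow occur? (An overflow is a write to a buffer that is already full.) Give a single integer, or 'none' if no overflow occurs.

Answer: 5

Derivation:
After op 1 (write(10)): arr=[10 _ _] head=0 tail=1 count=1
After op 2 (write(15)): arr=[10 15 _] head=0 tail=2 count=2
After op 3 (peek()): arr=[10 15 _] head=0 tail=2 count=2
After op 4 (write(16)): arr=[10 15 16] head=0 tail=0 count=3
After op 5 (write(9)): arr=[9 15 16] head=1 tail=1 count=3
After op 6 (write(5)): arr=[9 5 16] head=2 tail=2 count=3
After op 7 (write(19)): arr=[9 5 19] head=0 tail=0 count=3
After op 8 (read()): arr=[9 5 19] head=1 tail=0 count=2
After op 9 (write(17)): arr=[17 5 19] head=1 tail=1 count=3
After op 10 (write(14)): arr=[17 14 19] head=2 tail=2 count=3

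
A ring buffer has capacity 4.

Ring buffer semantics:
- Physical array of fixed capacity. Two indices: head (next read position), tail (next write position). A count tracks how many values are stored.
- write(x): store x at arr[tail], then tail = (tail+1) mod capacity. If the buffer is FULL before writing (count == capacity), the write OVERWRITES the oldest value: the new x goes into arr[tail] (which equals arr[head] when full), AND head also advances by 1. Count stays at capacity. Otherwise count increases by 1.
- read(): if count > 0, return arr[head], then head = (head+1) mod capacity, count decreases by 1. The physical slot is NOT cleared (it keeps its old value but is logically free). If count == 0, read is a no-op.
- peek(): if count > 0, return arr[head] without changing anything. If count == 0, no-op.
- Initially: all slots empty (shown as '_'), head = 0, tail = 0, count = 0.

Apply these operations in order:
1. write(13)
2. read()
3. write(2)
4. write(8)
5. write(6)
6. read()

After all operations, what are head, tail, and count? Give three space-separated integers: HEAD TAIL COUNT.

After op 1 (write(13)): arr=[13 _ _ _] head=0 tail=1 count=1
After op 2 (read()): arr=[13 _ _ _] head=1 tail=1 count=0
After op 3 (write(2)): arr=[13 2 _ _] head=1 tail=2 count=1
After op 4 (write(8)): arr=[13 2 8 _] head=1 tail=3 count=2
After op 5 (write(6)): arr=[13 2 8 6] head=1 tail=0 count=3
After op 6 (read()): arr=[13 2 8 6] head=2 tail=0 count=2

Answer: 2 0 2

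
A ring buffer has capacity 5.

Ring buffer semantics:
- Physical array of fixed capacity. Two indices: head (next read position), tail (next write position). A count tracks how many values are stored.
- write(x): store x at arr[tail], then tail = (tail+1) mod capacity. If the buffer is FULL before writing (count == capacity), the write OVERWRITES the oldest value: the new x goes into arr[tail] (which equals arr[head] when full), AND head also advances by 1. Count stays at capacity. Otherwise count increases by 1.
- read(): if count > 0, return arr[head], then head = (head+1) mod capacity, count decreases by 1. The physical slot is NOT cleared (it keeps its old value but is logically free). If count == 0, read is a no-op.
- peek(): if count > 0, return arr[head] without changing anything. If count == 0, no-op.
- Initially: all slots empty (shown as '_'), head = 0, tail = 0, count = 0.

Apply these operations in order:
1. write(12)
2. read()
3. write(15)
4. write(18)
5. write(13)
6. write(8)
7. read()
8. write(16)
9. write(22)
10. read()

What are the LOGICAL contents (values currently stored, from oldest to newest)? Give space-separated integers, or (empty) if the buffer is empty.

After op 1 (write(12)): arr=[12 _ _ _ _] head=0 tail=1 count=1
After op 2 (read()): arr=[12 _ _ _ _] head=1 tail=1 count=0
After op 3 (write(15)): arr=[12 15 _ _ _] head=1 tail=2 count=1
After op 4 (write(18)): arr=[12 15 18 _ _] head=1 tail=3 count=2
After op 5 (write(13)): arr=[12 15 18 13 _] head=1 tail=4 count=3
After op 6 (write(8)): arr=[12 15 18 13 8] head=1 tail=0 count=4
After op 7 (read()): arr=[12 15 18 13 8] head=2 tail=0 count=3
After op 8 (write(16)): arr=[16 15 18 13 8] head=2 tail=1 count=4
After op 9 (write(22)): arr=[16 22 18 13 8] head=2 tail=2 count=5
After op 10 (read()): arr=[16 22 18 13 8] head=3 tail=2 count=4

Answer: 13 8 16 22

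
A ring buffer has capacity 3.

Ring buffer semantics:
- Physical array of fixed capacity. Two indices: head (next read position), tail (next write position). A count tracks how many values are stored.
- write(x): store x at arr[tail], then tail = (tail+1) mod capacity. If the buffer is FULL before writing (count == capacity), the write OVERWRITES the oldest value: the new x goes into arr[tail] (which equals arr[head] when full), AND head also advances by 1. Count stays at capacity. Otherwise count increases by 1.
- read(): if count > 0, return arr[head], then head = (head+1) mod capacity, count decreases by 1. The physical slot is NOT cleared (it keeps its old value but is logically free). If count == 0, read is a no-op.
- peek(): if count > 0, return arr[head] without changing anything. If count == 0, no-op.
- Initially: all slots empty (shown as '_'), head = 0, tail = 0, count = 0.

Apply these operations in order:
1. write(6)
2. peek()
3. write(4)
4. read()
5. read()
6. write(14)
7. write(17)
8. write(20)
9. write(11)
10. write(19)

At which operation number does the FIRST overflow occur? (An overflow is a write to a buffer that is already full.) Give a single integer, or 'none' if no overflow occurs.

Answer: 9

Derivation:
After op 1 (write(6)): arr=[6 _ _] head=0 tail=1 count=1
After op 2 (peek()): arr=[6 _ _] head=0 tail=1 count=1
After op 3 (write(4)): arr=[6 4 _] head=0 tail=2 count=2
After op 4 (read()): arr=[6 4 _] head=1 tail=2 count=1
After op 5 (read()): arr=[6 4 _] head=2 tail=2 count=0
After op 6 (write(14)): arr=[6 4 14] head=2 tail=0 count=1
After op 7 (write(17)): arr=[17 4 14] head=2 tail=1 count=2
After op 8 (write(20)): arr=[17 20 14] head=2 tail=2 count=3
After op 9 (write(11)): arr=[17 20 11] head=0 tail=0 count=3
After op 10 (write(19)): arr=[19 20 11] head=1 tail=1 count=3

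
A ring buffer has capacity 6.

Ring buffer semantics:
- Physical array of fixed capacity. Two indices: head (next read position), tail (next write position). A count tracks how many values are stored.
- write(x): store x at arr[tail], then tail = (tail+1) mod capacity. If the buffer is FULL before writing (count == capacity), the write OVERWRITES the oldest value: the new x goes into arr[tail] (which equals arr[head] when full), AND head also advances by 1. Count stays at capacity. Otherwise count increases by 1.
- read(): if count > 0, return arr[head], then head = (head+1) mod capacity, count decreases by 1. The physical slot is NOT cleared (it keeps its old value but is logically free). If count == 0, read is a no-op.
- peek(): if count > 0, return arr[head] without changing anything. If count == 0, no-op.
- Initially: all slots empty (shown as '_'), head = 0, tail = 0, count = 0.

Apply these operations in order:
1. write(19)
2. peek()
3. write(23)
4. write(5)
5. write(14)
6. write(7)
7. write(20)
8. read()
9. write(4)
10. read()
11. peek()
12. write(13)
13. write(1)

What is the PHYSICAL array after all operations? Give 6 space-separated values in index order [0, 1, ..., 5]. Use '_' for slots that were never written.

Answer: 4 13 1 14 7 20

Derivation:
After op 1 (write(19)): arr=[19 _ _ _ _ _] head=0 tail=1 count=1
After op 2 (peek()): arr=[19 _ _ _ _ _] head=0 tail=1 count=1
After op 3 (write(23)): arr=[19 23 _ _ _ _] head=0 tail=2 count=2
After op 4 (write(5)): arr=[19 23 5 _ _ _] head=0 tail=3 count=3
After op 5 (write(14)): arr=[19 23 5 14 _ _] head=0 tail=4 count=4
After op 6 (write(7)): arr=[19 23 5 14 7 _] head=0 tail=5 count=5
After op 7 (write(20)): arr=[19 23 5 14 7 20] head=0 tail=0 count=6
After op 8 (read()): arr=[19 23 5 14 7 20] head=1 tail=0 count=5
After op 9 (write(4)): arr=[4 23 5 14 7 20] head=1 tail=1 count=6
After op 10 (read()): arr=[4 23 5 14 7 20] head=2 tail=1 count=5
After op 11 (peek()): arr=[4 23 5 14 7 20] head=2 tail=1 count=5
After op 12 (write(13)): arr=[4 13 5 14 7 20] head=2 tail=2 count=6
After op 13 (write(1)): arr=[4 13 1 14 7 20] head=3 tail=3 count=6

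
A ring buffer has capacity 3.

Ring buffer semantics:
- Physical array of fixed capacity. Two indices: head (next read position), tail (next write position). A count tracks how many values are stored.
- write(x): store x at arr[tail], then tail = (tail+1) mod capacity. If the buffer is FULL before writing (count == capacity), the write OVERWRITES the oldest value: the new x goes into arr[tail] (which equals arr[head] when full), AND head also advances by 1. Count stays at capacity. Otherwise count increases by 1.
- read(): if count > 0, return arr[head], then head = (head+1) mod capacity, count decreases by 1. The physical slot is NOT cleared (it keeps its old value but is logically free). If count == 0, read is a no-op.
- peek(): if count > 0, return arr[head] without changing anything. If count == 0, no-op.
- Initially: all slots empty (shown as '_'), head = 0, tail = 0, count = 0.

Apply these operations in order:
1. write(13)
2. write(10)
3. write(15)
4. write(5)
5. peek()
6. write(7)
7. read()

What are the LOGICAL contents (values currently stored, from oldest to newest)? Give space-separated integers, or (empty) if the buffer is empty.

After op 1 (write(13)): arr=[13 _ _] head=0 tail=1 count=1
After op 2 (write(10)): arr=[13 10 _] head=0 tail=2 count=2
After op 3 (write(15)): arr=[13 10 15] head=0 tail=0 count=3
After op 4 (write(5)): arr=[5 10 15] head=1 tail=1 count=3
After op 5 (peek()): arr=[5 10 15] head=1 tail=1 count=3
After op 6 (write(7)): arr=[5 7 15] head=2 tail=2 count=3
After op 7 (read()): arr=[5 7 15] head=0 tail=2 count=2

Answer: 5 7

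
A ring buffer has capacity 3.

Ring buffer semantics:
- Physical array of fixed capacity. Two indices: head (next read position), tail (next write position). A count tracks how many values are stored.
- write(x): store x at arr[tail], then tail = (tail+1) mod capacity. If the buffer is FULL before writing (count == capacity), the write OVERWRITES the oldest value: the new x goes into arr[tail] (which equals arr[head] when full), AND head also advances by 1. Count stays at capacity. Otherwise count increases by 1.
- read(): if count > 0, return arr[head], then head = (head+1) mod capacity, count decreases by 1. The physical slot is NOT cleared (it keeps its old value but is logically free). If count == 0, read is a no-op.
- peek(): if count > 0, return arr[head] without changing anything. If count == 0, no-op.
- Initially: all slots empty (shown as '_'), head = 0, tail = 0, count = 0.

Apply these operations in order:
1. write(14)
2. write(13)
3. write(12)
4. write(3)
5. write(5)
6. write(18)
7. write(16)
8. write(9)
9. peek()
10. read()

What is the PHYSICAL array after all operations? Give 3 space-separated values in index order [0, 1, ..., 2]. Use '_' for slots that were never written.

Answer: 16 9 18

Derivation:
After op 1 (write(14)): arr=[14 _ _] head=0 tail=1 count=1
After op 2 (write(13)): arr=[14 13 _] head=0 tail=2 count=2
After op 3 (write(12)): arr=[14 13 12] head=0 tail=0 count=3
After op 4 (write(3)): arr=[3 13 12] head=1 tail=1 count=3
After op 5 (write(5)): arr=[3 5 12] head=2 tail=2 count=3
After op 6 (write(18)): arr=[3 5 18] head=0 tail=0 count=3
After op 7 (write(16)): arr=[16 5 18] head=1 tail=1 count=3
After op 8 (write(9)): arr=[16 9 18] head=2 tail=2 count=3
After op 9 (peek()): arr=[16 9 18] head=2 tail=2 count=3
After op 10 (read()): arr=[16 9 18] head=0 tail=2 count=2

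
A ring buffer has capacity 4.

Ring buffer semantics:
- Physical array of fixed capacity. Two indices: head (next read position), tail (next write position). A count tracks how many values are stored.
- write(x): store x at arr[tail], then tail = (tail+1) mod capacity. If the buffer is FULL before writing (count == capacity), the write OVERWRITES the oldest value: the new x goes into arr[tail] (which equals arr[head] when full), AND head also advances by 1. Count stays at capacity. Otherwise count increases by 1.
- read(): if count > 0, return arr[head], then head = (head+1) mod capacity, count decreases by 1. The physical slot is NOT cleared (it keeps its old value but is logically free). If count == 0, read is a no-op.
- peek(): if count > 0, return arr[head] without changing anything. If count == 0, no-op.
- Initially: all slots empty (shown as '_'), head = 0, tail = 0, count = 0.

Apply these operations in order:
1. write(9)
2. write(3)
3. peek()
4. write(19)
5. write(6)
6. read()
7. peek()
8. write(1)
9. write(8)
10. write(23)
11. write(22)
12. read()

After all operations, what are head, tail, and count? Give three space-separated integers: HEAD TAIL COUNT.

Answer: 1 0 3

Derivation:
After op 1 (write(9)): arr=[9 _ _ _] head=0 tail=1 count=1
After op 2 (write(3)): arr=[9 3 _ _] head=0 tail=2 count=2
After op 3 (peek()): arr=[9 3 _ _] head=0 tail=2 count=2
After op 4 (write(19)): arr=[9 3 19 _] head=0 tail=3 count=3
After op 5 (write(6)): arr=[9 3 19 6] head=0 tail=0 count=4
After op 6 (read()): arr=[9 3 19 6] head=1 tail=0 count=3
After op 7 (peek()): arr=[9 3 19 6] head=1 tail=0 count=3
After op 8 (write(1)): arr=[1 3 19 6] head=1 tail=1 count=4
After op 9 (write(8)): arr=[1 8 19 6] head=2 tail=2 count=4
After op 10 (write(23)): arr=[1 8 23 6] head=3 tail=3 count=4
After op 11 (write(22)): arr=[1 8 23 22] head=0 tail=0 count=4
After op 12 (read()): arr=[1 8 23 22] head=1 tail=0 count=3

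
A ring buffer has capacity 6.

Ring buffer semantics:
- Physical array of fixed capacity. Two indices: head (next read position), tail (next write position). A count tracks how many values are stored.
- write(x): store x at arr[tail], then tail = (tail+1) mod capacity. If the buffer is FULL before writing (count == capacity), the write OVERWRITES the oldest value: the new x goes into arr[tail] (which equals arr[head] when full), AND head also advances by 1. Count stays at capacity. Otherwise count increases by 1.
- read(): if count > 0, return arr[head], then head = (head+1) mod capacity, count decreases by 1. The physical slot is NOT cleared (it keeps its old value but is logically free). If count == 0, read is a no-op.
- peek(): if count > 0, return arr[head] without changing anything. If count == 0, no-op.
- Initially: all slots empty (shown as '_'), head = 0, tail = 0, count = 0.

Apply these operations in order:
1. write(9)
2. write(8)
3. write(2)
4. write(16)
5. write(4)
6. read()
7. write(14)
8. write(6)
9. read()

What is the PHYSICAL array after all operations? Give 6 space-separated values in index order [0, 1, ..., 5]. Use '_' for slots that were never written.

After op 1 (write(9)): arr=[9 _ _ _ _ _] head=0 tail=1 count=1
After op 2 (write(8)): arr=[9 8 _ _ _ _] head=0 tail=2 count=2
After op 3 (write(2)): arr=[9 8 2 _ _ _] head=0 tail=3 count=3
After op 4 (write(16)): arr=[9 8 2 16 _ _] head=0 tail=4 count=4
After op 5 (write(4)): arr=[9 8 2 16 4 _] head=0 tail=5 count=5
After op 6 (read()): arr=[9 8 2 16 4 _] head=1 tail=5 count=4
After op 7 (write(14)): arr=[9 8 2 16 4 14] head=1 tail=0 count=5
After op 8 (write(6)): arr=[6 8 2 16 4 14] head=1 tail=1 count=6
After op 9 (read()): arr=[6 8 2 16 4 14] head=2 tail=1 count=5

Answer: 6 8 2 16 4 14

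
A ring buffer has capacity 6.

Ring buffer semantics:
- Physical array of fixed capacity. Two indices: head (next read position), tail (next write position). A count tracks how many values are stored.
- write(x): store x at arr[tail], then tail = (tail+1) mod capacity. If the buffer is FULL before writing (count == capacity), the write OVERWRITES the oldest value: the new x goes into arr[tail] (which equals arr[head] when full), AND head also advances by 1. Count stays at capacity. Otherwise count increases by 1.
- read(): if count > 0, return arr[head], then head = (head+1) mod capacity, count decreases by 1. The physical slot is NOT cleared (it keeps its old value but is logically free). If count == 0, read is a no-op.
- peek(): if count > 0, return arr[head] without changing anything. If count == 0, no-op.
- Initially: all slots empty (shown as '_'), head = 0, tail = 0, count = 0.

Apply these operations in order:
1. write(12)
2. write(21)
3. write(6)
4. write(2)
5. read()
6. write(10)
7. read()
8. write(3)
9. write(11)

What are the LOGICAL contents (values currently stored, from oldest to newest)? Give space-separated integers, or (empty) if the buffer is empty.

Answer: 6 2 10 3 11

Derivation:
After op 1 (write(12)): arr=[12 _ _ _ _ _] head=0 tail=1 count=1
After op 2 (write(21)): arr=[12 21 _ _ _ _] head=0 tail=2 count=2
After op 3 (write(6)): arr=[12 21 6 _ _ _] head=0 tail=3 count=3
After op 4 (write(2)): arr=[12 21 6 2 _ _] head=0 tail=4 count=4
After op 5 (read()): arr=[12 21 6 2 _ _] head=1 tail=4 count=3
After op 6 (write(10)): arr=[12 21 6 2 10 _] head=1 tail=5 count=4
After op 7 (read()): arr=[12 21 6 2 10 _] head=2 tail=5 count=3
After op 8 (write(3)): arr=[12 21 6 2 10 3] head=2 tail=0 count=4
After op 9 (write(11)): arr=[11 21 6 2 10 3] head=2 tail=1 count=5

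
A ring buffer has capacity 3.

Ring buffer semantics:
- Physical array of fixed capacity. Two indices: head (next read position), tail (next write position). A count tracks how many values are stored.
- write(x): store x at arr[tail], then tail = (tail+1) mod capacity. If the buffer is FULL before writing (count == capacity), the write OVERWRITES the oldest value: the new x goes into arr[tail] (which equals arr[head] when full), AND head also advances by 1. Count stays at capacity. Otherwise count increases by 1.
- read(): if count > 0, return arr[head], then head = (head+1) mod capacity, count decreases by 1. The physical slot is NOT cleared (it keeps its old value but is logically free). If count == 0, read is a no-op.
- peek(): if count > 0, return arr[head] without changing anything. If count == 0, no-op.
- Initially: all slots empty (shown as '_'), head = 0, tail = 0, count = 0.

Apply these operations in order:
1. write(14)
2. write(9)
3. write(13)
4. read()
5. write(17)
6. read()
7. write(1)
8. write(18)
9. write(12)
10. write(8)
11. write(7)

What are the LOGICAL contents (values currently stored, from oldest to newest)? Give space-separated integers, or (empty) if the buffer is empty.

Answer: 12 8 7

Derivation:
After op 1 (write(14)): arr=[14 _ _] head=0 tail=1 count=1
After op 2 (write(9)): arr=[14 9 _] head=0 tail=2 count=2
After op 3 (write(13)): arr=[14 9 13] head=0 tail=0 count=3
After op 4 (read()): arr=[14 9 13] head=1 tail=0 count=2
After op 5 (write(17)): arr=[17 9 13] head=1 tail=1 count=3
After op 6 (read()): arr=[17 9 13] head=2 tail=1 count=2
After op 7 (write(1)): arr=[17 1 13] head=2 tail=2 count=3
After op 8 (write(18)): arr=[17 1 18] head=0 tail=0 count=3
After op 9 (write(12)): arr=[12 1 18] head=1 tail=1 count=3
After op 10 (write(8)): arr=[12 8 18] head=2 tail=2 count=3
After op 11 (write(7)): arr=[12 8 7] head=0 tail=0 count=3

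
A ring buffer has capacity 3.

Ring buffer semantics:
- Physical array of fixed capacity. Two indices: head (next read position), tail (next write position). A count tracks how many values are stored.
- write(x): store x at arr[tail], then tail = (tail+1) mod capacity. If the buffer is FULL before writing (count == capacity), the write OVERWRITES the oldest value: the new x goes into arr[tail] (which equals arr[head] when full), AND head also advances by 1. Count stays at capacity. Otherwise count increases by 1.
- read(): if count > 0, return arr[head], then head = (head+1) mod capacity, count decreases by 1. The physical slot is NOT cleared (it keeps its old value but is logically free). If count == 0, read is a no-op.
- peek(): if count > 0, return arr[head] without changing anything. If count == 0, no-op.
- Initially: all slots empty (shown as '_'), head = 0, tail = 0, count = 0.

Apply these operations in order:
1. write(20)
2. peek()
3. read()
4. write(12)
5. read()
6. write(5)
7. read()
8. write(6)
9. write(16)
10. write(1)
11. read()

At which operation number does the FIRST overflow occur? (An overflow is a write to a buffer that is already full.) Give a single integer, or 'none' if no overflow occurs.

After op 1 (write(20)): arr=[20 _ _] head=0 tail=1 count=1
After op 2 (peek()): arr=[20 _ _] head=0 tail=1 count=1
After op 3 (read()): arr=[20 _ _] head=1 tail=1 count=0
After op 4 (write(12)): arr=[20 12 _] head=1 tail=2 count=1
After op 5 (read()): arr=[20 12 _] head=2 tail=2 count=0
After op 6 (write(5)): arr=[20 12 5] head=2 tail=0 count=1
After op 7 (read()): arr=[20 12 5] head=0 tail=0 count=0
After op 8 (write(6)): arr=[6 12 5] head=0 tail=1 count=1
After op 9 (write(16)): arr=[6 16 5] head=0 tail=2 count=2
After op 10 (write(1)): arr=[6 16 1] head=0 tail=0 count=3
After op 11 (read()): arr=[6 16 1] head=1 tail=0 count=2

Answer: none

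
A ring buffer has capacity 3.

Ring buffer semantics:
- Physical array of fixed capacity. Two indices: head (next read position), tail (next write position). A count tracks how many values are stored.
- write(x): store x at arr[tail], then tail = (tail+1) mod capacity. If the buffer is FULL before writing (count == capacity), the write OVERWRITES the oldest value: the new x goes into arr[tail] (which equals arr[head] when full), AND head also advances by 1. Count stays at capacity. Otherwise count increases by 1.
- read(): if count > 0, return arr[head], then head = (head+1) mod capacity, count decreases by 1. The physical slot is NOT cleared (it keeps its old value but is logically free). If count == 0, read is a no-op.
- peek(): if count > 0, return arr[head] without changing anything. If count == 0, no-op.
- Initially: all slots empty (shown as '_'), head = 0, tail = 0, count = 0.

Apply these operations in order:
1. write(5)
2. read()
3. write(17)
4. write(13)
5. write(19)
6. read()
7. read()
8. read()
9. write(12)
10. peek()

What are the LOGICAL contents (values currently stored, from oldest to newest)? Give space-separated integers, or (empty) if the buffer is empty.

After op 1 (write(5)): arr=[5 _ _] head=0 tail=1 count=1
After op 2 (read()): arr=[5 _ _] head=1 tail=1 count=0
After op 3 (write(17)): arr=[5 17 _] head=1 tail=2 count=1
After op 4 (write(13)): arr=[5 17 13] head=1 tail=0 count=2
After op 5 (write(19)): arr=[19 17 13] head=1 tail=1 count=3
After op 6 (read()): arr=[19 17 13] head=2 tail=1 count=2
After op 7 (read()): arr=[19 17 13] head=0 tail=1 count=1
After op 8 (read()): arr=[19 17 13] head=1 tail=1 count=0
After op 9 (write(12)): arr=[19 12 13] head=1 tail=2 count=1
After op 10 (peek()): arr=[19 12 13] head=1 tail=2 count=1

Answer: 12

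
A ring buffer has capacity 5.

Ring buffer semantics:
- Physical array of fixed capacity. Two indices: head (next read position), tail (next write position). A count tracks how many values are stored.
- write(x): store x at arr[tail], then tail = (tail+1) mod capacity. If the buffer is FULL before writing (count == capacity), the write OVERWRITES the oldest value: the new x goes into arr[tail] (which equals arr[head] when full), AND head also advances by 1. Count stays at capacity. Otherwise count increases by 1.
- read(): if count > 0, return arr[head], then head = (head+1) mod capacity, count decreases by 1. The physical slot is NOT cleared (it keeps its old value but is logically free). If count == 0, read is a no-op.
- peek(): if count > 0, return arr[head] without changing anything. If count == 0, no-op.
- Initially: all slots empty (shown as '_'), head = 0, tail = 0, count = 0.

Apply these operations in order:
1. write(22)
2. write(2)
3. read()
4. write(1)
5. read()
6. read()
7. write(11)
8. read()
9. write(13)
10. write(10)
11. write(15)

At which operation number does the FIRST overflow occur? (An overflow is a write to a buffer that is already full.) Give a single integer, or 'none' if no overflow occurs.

Answer: none

Derivation:
After op 1 (write(22)): arr=[22 _ _ _ _] head=0 tail=1 count=1
After op 2 (write(2)): arr=[22 2 _ _ _] head=0 tail=2 count=2
After op 3 (read()): arr=[22 2 _ _ _] head=1 tail=2 count=1
After op 4 (write(1)): arr=[22 2 1 _ _] head=1 tail=3 count=2
After op 5 (read()): arr=[22 2 1 _ _] head=2 tail=3 count=1
After op 6 (read()): arr=[22 2 1 _ _] head=3 tail=3 count=0
After op 7 (write(11)): arr=[22 2 1 11 _] head=3 tail=4 count=1
After op 8 (read()): arr=[22 2 1 11 _] head=4 tail=4 count=0
After op 9 (write(13)): arr=[22 2 1 11 13] head=4 tail=0 count=1
After op 10 (write(10)): arr=[10 2 1 11 13] head=4 tail=1 count=2
After op 11 (write(15)): arr=[10 15 1 11 13] head=4 tail=2 count=3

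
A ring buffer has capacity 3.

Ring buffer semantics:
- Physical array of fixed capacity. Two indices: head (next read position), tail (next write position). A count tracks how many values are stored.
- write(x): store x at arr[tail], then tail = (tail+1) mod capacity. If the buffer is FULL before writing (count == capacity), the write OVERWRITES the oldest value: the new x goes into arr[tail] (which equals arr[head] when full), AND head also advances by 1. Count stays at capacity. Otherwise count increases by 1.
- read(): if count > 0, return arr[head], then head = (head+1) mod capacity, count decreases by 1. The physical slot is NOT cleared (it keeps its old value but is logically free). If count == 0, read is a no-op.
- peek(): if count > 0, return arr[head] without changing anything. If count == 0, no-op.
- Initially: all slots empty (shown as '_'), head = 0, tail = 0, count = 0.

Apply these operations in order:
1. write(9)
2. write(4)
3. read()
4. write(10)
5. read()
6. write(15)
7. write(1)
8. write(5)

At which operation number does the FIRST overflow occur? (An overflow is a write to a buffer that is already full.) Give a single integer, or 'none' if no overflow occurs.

Answer: 8

Derivation:
After op 1 (write(9)): arr=[9 _ _] head=0 tail=1 count=1
After op 2 (write(4)): arr=[9 4 _] head=0 tail=2 count=2
After op 3 (read()): arr=[9 4 _] head=1 tail=2 count=1
After op 4 (write(10)): arr=[9 4 10] head=1 tail=0 count=2
After op 5 (read()): arr=[9 4 10] head=2 tail=0 count=1
After op 6 (write(15)): arr=[15 4 10] head=2 tail=1 count=2
After op 7 (write(1)): arr=[15 1 10] head=2 tail=2 count=3
After op 8 (write(5)): arr=[15 1 5] head=0 tail=0 count=3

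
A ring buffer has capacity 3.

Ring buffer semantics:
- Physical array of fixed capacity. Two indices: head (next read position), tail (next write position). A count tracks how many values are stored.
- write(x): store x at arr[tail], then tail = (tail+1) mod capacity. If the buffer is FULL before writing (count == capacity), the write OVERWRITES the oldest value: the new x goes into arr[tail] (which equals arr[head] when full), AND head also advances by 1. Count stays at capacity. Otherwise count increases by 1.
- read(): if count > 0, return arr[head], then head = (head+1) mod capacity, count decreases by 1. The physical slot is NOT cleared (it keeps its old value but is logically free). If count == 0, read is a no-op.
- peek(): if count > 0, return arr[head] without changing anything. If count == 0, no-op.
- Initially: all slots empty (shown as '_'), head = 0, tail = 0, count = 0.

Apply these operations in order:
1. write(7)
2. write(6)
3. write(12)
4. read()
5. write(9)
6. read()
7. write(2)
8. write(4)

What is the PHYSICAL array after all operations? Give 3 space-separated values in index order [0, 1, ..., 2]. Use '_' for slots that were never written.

Answer: 9 2 4

Derivation:
After op 1 (write(7)): arr=[7 _ _] head=0 tail=1 count=1
After op 2 (write(6)): arr=[7 6 _] head=0 tail=2 count=2
After op 3 (write(12)): arr=[7 6 12] head=0 tail=0 count=3
After op 4 (read()): arr=[7 6 12] head=1 tail=0 count=2
After op 5 (write(9)): arr=[9 6 12] head=1 tail=1 count=3
After op 6 (read()): arr=[9 6 12] head=2 tail=1 count=2
After op 7 (write(2)): arr=[9 2 12] head=2 tail=2 count=3
After op 8 (write(4)): arr=[9 2 4] head=0 tail=0 count=3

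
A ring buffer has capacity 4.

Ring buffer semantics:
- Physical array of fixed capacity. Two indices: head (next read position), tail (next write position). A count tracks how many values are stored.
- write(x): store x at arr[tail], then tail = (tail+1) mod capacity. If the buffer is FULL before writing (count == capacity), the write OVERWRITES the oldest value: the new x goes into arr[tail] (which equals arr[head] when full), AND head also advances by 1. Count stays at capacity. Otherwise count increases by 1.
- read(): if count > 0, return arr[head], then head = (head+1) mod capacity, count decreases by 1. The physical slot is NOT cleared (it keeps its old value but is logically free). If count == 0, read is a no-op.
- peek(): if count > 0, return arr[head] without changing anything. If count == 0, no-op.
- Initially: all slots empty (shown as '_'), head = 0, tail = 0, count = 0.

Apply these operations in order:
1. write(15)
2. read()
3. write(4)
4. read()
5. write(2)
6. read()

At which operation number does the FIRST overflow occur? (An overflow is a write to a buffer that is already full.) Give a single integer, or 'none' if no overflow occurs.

After op 1 (write(15)): arr=[15 _ _ _] head=0 tail=1 count=1
After op 2 (read()): arr=[15 _ _ _] head=1 tail=1 count=0
After op 3 (write(4)): arr=[15 4 _ _] head=1 tail=2 count=1
After op 4 (read()): arr=[15 4 _ _] head=2 tail=2 count=0
After op 5 (write(2)): arr=[15 4 2 _] head=2 tail=3 count=1
After op 6 (read()): arr=[15 4 2 _] head=3 tail=3 count=0

Answer: none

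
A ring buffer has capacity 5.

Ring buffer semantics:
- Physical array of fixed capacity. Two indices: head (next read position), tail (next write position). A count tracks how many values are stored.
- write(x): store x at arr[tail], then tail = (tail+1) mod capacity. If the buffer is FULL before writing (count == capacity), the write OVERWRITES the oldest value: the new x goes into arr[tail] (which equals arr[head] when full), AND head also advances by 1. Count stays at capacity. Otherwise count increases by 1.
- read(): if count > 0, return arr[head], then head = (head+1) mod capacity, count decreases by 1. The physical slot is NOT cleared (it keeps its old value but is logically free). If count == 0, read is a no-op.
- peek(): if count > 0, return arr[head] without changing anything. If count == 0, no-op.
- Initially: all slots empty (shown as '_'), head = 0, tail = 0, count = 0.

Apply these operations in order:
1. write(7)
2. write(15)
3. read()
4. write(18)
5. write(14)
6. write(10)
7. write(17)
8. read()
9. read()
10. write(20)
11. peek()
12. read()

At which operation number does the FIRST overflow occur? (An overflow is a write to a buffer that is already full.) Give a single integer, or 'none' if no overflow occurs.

Answer: none

Derivation:
After op 1 (write(7)): arr=[7 _ _ _ _] head=0 tail=1 count=1
After op 2 (write(15)): arr=[7 15 _ _ _] head=0 tail=2 count=2
After op 3 (read()): arr=[7 15 _ _ _] head=1 tail=2 count=1
After op 4 (write(18)): arr=[7 15 18 _ _] head=1 tail=3 count=2
After op 5 (write(14)): arr=[7 15 18 14 _] head=1 tail=4 count=3
After op 6 (write(10)): arr=[7 15 18 14 10] head=1 tail=0 count=4
After op 7 (write(17)): arr=[17 15 18 14 10] head=1 tail=1 count=5
After op 8 (read()): arr=[17 15 18 14 10] head=2 tail=1 count=4
After op 9 (read()): arr=[17 15 18 14 10] head=3 tail=1 count=3
After op 10 (write(20)): arr=[17 20 18 14 10] head=3 tail=2 count=4
After op 11 (peek()): arr=[17 20 18 14 10] head=3 tail=2 count=4
After op 12 (read()): arr=[17 20 18 14 10] head=4 tail=2 count=3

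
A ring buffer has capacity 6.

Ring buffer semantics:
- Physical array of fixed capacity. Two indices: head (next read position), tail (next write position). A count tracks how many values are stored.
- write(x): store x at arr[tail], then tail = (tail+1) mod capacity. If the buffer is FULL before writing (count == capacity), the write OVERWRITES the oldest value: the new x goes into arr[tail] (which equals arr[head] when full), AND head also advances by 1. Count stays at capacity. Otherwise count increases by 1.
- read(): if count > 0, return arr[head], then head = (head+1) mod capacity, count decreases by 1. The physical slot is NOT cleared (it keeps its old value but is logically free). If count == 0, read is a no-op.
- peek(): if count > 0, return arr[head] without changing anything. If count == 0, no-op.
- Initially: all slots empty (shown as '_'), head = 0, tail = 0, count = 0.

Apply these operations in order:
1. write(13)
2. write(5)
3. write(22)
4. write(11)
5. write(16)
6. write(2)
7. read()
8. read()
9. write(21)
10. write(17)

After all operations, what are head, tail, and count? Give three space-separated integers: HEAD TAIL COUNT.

After op 1 (write(13)): arr=[13 _ _ _ _ _] head=0 tail=1 count=1
After op 2 (write(5)): arr=[13 5 _ _ _ _] head=0 tail=2 count=2
After op 3 (write(22)): arr=[13 5 22 _ _ _] head=0 tail=3 count=3
After op 4 (write(11)): arr=[13 5 22 11 _ _] head=0 tail=4 count=4
After op 5 (write(16)): arr=[13 5 22 11 16 _] head=0 tail=5 count=5
After op 6 (write(2)): arr=[13 5 22 11 16 2] head=0 tail=0 count=6
After op 7 (read()): arr=[13 5 22 11 16 2] head=1 tail=0 count=5
After op 8 (read()): arr=[13 5 22 11 16 2] head=2 tail=0 count=4
After op 9 (write(21)): arr=[21 5 22 11 16 2] head=2 tail=1 count=5
After op 10 (write(17)): arr=[21 17 22 11 16 2] head=2 tail=2 count=6

Answer: 2 2 6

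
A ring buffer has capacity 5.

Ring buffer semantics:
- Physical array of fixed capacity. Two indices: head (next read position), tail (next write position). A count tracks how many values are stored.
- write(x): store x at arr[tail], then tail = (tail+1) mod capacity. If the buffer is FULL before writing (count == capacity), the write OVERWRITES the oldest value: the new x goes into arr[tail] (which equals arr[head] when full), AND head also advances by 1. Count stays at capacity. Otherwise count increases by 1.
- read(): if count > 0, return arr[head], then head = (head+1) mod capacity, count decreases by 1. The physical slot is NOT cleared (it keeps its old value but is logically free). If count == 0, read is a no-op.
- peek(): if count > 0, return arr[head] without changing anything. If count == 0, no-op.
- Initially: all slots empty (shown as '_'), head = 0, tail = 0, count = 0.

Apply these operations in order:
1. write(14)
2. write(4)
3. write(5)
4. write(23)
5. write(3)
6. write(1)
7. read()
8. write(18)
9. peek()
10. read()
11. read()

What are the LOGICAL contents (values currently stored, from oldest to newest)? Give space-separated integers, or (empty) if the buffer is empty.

Answer: 3 1 18

Derivation:
After op 1 (write(14)): arr=[14 _ _ _ _] head=0 tail=1 count=1
After op 2 (write(4)): arr=[14 4 _ _ _] head=0 tail=2 count=2
After op 3 (write(5)): arr=[14 4 5 _ _] head=0 tail=3 count=3
After op 4 (write(23)): arr=[14 4 5 23 _] head=0 tail=4 count=4
After op 5 (write(3)): arr=[14 4 5 23 3] head=0 tail=0 count=5
After op 6 (write(1)): arr=[1 4 5 23 3] head=1 tail=1 count=5
After op 7 (read()): arr=[1 4 5 23 3] head=2 tail=1 count=4
After op 8 (write(18)): arr=[1 18 5 23 3] head=2 tail=2 count=5
After op 9 (peek()): arr=[1 18 5 23 3] head=2 tail=2 count=5
After op 10 (read()): arr=[1 18 5 23 3] head=3 tail=2 count=4
After op 11 (read()): arr=[1 18 5 23 3] head=4 tail=2 count=3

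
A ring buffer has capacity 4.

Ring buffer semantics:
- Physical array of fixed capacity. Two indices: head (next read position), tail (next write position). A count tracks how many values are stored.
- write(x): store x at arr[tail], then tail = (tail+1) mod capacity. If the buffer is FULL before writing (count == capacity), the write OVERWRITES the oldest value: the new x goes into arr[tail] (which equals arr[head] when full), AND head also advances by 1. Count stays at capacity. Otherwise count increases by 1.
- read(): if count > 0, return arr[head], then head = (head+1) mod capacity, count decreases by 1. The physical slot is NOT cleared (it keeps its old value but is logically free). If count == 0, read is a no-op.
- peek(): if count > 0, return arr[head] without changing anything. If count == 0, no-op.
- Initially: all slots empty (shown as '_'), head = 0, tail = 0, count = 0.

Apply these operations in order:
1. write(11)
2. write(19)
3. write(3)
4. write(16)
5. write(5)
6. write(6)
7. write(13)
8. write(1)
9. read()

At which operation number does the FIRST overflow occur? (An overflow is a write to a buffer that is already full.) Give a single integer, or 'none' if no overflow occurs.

After op 1 (write(11)): arr=[11 _ _ _] head=0 tail=1 count=1
After op 2 (write(19)): arr=[11 19 _ _] head=0 tail=2 count=2
After op 3 (write(3)): arr=[11 19 3 _] head=0 tail=3 count=3
After op 4 (write(16)): arr=[11 19 3 16] head=0 tail=0 count=4
After op 5 (write(5)): arr=[5 19 3 16] head=1 tail=1 count=4
After op 6 (write(6)): arr=[5 6 3 16] head=2 tail=2 count=4
After op 7 (write(13)): arr=[5 6 13 16] head=3 tail=3 count=4
After op 8 (write(1)): arr=[5 6 13 1] head=0 tail=0 count=4
After op 9 (read()): arr=[5 6 13 1] head=1 tail=0 count=3

Answer: 5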